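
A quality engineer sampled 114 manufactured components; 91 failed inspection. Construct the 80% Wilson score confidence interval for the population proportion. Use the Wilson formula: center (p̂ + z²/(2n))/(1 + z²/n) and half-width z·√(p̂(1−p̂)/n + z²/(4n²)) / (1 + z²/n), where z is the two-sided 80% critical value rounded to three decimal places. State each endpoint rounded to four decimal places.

(0.7460, 0.8420)

Here p̂ = 91/114 = 0.79825 and z = 1.282 (z² = 1.643524).
1 + z²/n = 1.014417.
Center = (0.79825 + 0.007208)/1.014417 = 0.79401.
Radicand: p̂(1−p̂)/n + z²/(4n²) = 0.001412715 + 0.000031616 = 0.001444331.
Half-width = z·√(radicand)/denom = 1.282·0.038004/1.014417 = 0.04803.
So the interval runs from 0.7460 to 0.8420.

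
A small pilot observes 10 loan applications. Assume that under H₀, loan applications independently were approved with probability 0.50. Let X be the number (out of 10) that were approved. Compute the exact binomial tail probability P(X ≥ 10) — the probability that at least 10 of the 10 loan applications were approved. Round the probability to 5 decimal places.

X is binomial with n = 10 and p = 0.50.
P(X ≥ 10) = C(10,10)·0.50^10·0.50^0.
= 0.000977 = 0.00098.

P = 0.00098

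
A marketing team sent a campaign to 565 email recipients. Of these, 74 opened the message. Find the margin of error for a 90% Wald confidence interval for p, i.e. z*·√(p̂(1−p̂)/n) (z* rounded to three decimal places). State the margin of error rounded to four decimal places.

p̂ = 74/565 = 0.13097.
SE = √(p̂(1−p̂)/n) = √(0.113819/565) = 0.014193.
For 90% confidence, z* = 1.645.
ME = 1.645·0.014193 = 0.0233.

ME = 0.0233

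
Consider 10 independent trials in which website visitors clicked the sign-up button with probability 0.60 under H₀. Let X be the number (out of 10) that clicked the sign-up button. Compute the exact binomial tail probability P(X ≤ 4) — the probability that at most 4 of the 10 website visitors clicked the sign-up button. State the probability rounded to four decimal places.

P = 0.1662

X ~ Binomial(n=10, p=0.60).
P(X ≤ 4) = Σ_{j=0}^{4} C(10,j)·0.60^j·0.40^{10−j}.
= 0.000105 + 0.001573 + 0.010617 + 0.042467 + 0.111477 = 0.1662.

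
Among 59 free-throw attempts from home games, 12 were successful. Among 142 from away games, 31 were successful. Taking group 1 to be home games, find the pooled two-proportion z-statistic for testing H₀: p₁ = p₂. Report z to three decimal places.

Sample proportions: p̂₁ = 12/59 = 0.20339 and p̂₂ = 31/142 = 0.21831.
Pooled p̂ = (12+31)/(59+142) = 43/201 = 0.21393.
Pooled SE = √[0.1681642·0.02399141] ≈ 0.063518.
z = (p̂₁ − p̂₂)/SE = (0.20339 − 0.21831)/0.063518 = -0.01492/0.063518 = -0.235.

z = -0.235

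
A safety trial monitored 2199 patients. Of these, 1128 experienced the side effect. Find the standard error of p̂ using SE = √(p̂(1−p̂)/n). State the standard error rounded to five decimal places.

Sample proportion p̂ = 1128/2199 = 0.51296.
p̂(1−p̂) = 0.51296·0.48704 = 0.249832.
SE = √(0.249832/2199) = √0.000113612 = 0.01066.

SE = 0.01066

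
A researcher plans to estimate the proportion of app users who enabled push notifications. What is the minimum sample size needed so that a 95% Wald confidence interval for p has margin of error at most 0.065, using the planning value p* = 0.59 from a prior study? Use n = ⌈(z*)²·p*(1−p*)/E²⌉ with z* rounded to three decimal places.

For 95% confidence, z* = 1.960.
p*(1−p*) = 0.59·0.41 = 0.2419.
(z*)²·p*(1−p*)/E² = 3.841600·0.2419/0.004225 = 219.949.
⌈219.949⌉ = 220.

n = 220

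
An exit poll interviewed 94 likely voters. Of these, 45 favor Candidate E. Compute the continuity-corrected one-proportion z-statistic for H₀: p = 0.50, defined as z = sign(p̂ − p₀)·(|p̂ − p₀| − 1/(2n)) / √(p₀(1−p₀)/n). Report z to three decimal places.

z = -0.309

The sample proportion is 45/94 = 0.47872. p̂ − p₀ = -0.021277.
1/(2n) = 0.005319.
Corrected numerator: |-0.021277| − 0.005319 = 0.015958.
Null standard error: √(0.50·0.50/94) = √0.002659574 = 0.051571.
z = (−)0.015958/0.051571 = -0.309.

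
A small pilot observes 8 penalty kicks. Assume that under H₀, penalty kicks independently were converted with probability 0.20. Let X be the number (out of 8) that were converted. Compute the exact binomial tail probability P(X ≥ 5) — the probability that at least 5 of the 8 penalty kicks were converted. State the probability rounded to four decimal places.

P = 0.0104

X ~ Binomial(n=8, p=0.20).
P(X ≥ 5) = C(8,5)·0.20^5·0.80^3 + C(8,6)·0.20^6·0.80^2 + C(8,7)·0.20^7·0.80^1 + C(8,8)·0.20^8·0.80^0.
= 0.009175 + 0.001147 + 0.000082 + 0.000003 = 0.0104.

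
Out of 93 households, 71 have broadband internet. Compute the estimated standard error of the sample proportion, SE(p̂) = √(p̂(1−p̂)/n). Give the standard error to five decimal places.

p̂ = 71/93 = 0.76344.
p̂(1−p̂) = 0.180599.
Dividing by n and taking the root: √0.001941925 = 0.04407.

SE = 0.04407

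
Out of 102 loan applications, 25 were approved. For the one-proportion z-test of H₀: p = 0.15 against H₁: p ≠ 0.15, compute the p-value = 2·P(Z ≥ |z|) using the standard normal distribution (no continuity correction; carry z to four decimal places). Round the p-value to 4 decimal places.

With x = 25 successes in n = 102, p̂ = 0.24510.
Null standard error: √(0.15·0.85/102) = √0.001250000 = 0.035355.
Test statistic (full precision, shown to 4 dp): z = (25/102 − 0.15)/SE₀ ≈ 2.6898.
p-value = 2·P(Z ≥ |z|) with z = 2.6898 → 0.0071.

p-value = 0.0071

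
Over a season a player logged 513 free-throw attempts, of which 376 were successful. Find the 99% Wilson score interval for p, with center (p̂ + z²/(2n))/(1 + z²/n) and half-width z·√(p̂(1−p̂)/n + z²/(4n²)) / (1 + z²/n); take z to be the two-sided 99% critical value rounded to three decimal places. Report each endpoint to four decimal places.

(0.6799, 0.7801)

Here p̂ = 376/513 = 0.73294 and z = 2.576 (z² = 6.635776).
1 + z²/n = 1.012935.
Adjusted center: (0.73294 + z²/(2n))/1.012935 = 0.72997.
Radicand: p̂(1−p̂)/n + z²/(4n²) = 0.000381554 + 0.000006304 = 0.000387858.
Half-width = z·√(radicand)/denom = 2.576·0.019694/1.012935 = 0.05008.
Interval: 0.72997 ± 0.05008 → (0.6799, 0.7801).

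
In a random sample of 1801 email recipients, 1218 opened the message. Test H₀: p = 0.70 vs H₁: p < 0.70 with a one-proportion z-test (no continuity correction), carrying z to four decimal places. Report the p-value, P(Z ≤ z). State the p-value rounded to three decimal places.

The sample proportion is 1218/1801 = 0.67629.
SE₀ = √(0.70·0.30/1801) = 0.010798.
z = (p̂ − p₀)/SE = (1218/1801 − 0.70)/0.010798 ≈ -2.1956.
From the standard normal, P(Z ≤ z) = 0.014.

p-value = 0.014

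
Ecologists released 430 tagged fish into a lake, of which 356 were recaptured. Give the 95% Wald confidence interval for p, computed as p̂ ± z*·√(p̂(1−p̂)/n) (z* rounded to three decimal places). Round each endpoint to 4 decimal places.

(0.7922, 0.8636)

Sample proportion p̂ = 356/430 = 0.82791.
Standard error of p̂: √(0.142477/430) = √0.000331342 = 0.018203.
z* = 1.960 at the 95% level.
Margin of error: 1.960 × 0.018203 = 0.03568.
So the interval runs from 0.7922 to 0.8636.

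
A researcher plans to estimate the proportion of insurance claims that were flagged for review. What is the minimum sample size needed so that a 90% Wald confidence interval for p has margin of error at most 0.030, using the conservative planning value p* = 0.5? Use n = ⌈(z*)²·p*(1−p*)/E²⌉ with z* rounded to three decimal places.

For 90% confidence, z* = 1.645.
p*(1−p*) = 0.50·0.50 = 0.2500.
(z*)²·p*(1−p*)/E² = 2.706025·0.2500/0.000900 = 751.674.
Rounding up, n = 752.

n = 752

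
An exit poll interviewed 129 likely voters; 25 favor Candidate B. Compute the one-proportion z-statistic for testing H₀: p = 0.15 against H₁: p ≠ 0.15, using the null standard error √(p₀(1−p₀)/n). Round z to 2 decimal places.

The sample proportion is 25/129 = 0.19380.
Null standard error: √(0.15·0.85/129) = √0.000988372 = 0.031438.
z = (p̂ − p₀)/SE = (0.19380 − 0.15)/0.031438 = 1.39.

z = 1.39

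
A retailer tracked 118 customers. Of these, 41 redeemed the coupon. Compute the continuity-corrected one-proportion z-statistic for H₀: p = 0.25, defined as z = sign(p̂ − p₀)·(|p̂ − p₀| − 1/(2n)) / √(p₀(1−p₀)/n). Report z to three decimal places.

Sample proportion p̂ = 41/118 = 0.34746. p̂ − p₀ = 0.097458.
1/(2n) = 0.004237.
Corrected numerator: |0.097458| − 0.004237 = 0.093221.
Null standard error: √(0.25·0.75/118) = √0.001588983 = 0.039862.
z = (+)0.093221/0.039862 = 2.339.

z = 2.339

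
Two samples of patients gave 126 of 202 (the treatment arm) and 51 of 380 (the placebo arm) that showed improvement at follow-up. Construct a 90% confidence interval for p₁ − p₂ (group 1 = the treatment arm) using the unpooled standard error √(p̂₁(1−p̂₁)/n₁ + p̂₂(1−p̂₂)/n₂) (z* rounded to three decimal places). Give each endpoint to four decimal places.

(0.4265, 0.5526)

p̂₁ = 126/202 = 0.62376, p̂₂ = 51/380 = 0.13421; p̂₁ − p̂₂ = 0.48955.
SE = √(0.001161796 + 0.000305784) = √0.001467580 = 0.038309.
The 90% critical value is z* = 1.645. Margin = 1.645·0.038309 = 0.06302.
Interval: 0.48955 ± 0.06302 → (0.4265, 0.5526).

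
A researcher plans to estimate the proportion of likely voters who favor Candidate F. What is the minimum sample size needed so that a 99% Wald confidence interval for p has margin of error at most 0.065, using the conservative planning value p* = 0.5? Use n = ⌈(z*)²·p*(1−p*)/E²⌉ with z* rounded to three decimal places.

n = 393

The 99% critical value is z* = 2.576.
p*(1−p*) = 0.2500.
Required n before rounding: 6.635776 × 0.2500 / 0.065² = 392.649.
Rounding up, n = 393.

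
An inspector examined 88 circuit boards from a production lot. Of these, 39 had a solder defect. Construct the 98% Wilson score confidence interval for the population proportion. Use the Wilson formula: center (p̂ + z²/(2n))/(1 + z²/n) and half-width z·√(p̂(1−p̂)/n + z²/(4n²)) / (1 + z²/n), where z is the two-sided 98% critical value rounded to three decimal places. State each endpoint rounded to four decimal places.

(0.3269, 0.5661)

p̂ = 39/88 = 0.44318; z = 2.326, so z² = 5.410276.
1 + z²/n = 1.061480.
Adjusted center: (0.44318 + z²/(2n))/1.061480 = 0.44647.
Radicand: p̂(1−p̂)/n + z²/(4n²) = 0.002804224 + 0.000174660 = 0.002978884.
Half-width = 2.326·√0.002978884/1.061480 = 0.11960.
CI: 0.44647 ± 0.11960 = (0.3269, 0.5661).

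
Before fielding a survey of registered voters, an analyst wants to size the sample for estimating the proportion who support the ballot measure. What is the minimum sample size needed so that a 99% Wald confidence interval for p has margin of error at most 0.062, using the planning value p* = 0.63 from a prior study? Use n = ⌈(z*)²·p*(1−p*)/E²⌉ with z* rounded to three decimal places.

The 99% critical value is z* = 2.576.
p*(1−p*) = 0.2331.
Required n before rounding: 6.635776 × 0.2331 / 0.062² = 402.393.
⌈402.393⌉ = 403.

n = 403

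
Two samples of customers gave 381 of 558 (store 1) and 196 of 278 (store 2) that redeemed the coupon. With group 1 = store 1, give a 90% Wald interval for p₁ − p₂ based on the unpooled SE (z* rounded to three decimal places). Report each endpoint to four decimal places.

(-0.0777, 0.0332)

p̂₁ = 381/558 = 0.68280, p̂₂ = 196/278 = 0.70504; p̂₁ − p̂₂ = -0.02224.
SE = √(0.000388146 + 0.000748058) = √0.001136204 = 0.033708.
The 90% critical value is z* = 1.645. Margin of error = 0.05545.
CI: -0.02224 ± 0.05545 = (-0.0777, 0.0332).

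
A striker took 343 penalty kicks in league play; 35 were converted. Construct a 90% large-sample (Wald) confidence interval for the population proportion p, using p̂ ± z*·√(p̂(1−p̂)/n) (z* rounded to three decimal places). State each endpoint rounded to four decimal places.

Sample proportion p̂ = 35/343 = 0.10204.
Standard error of p̂: √(0.091628/343) = √0.000267138 = 0.016344.
The 90% critical value is z* = 1.645.
Margin = 1.645·0.016344 = 0.02689.
CI: 0.10204 ± 0.02689 = (0.0752, 0.1289).

(0.0752, 0.1289)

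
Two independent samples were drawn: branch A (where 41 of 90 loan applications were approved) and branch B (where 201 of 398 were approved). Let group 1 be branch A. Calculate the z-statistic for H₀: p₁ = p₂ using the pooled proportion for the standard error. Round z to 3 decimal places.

p̂₁ = 41/90 = 0.45556, p̂₂ = 201/398 = 0.50503.
Pooling: p̂ = 242/488 = 0.49590.
SE = √[p̂(1−p̂)(1/n₁+1/n₂)] = √[0.49590·0.50410·(1/90+1/398)] ≈ 0.058358.
z = -0.04947/0.058358 = -0.848.

z = -0.848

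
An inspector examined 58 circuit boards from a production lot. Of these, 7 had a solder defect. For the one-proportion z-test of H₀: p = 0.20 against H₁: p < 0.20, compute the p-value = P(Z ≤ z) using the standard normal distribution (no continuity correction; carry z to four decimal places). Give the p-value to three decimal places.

p-value = 0.066

p̂ = 7/58 = 0.12069.
Under H₀, SE = √(p₀(1−p₀)/n) = √(0.20·0.80/58) = √0.002758621 = 0.052523.
Test statistic (full precision, shown to 4 dp): z = (7/58 − 0.20)/SE₀ ≈ -1.5100.
From the standard normal, P(Z ≤ z) = 0.066.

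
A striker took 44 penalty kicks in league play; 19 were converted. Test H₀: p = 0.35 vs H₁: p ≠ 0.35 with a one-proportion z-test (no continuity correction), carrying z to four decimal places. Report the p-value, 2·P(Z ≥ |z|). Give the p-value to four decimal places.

With x = 19 successes in n = 44, p̂ = 0.43182.
Null standard error: √(0.35·0.65/44) = √0.005170455 = 0.071906.
Test statistic (full precision, shown to 4 dp): z = (19/44 − 0.35)/SE₀ ≈ 1.1379.
p-value = 2·P(Z ≥ |z|) with z = 1.1379 → 0.2552.

p-value = 0.2552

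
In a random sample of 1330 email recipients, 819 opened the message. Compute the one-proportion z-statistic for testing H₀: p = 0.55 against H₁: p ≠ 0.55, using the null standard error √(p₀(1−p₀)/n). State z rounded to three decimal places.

With x = 819 successes in n = 1330, p̂ = 0.61579.
Under H₀, SE = √(p₀(1−p₀)/n) = √(0.55·0.45/1330) = √0.000186090 = 0.013641.
Test statistic: z = 0.06579/0.013641 = 4.823.

z = 4.823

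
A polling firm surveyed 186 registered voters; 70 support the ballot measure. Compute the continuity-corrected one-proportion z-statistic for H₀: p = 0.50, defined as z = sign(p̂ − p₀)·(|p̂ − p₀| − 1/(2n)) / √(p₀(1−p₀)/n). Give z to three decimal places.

z = -3.300

With x = 70 successes in n = 186, p̂ = 0.37634. p̂ − p₀ = -0.123656.
1/(2n) = 0.002688.
Corrected numerator: |-0.123656| − 0.002688 = 0.120968.
SE₀ = √(0.50·0.50/186) = 0.036662.
z = −0.120968/0.036662 = -3.300.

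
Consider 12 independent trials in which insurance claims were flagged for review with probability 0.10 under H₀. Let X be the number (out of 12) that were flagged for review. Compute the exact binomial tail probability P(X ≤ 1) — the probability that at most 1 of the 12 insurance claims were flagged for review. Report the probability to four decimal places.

X is binomial with n = 12 and p = 0.10.
P(X ≤ 1) = C(12,0)·0.10^0·0.90^12 + C(12,1)·0.10^1·0.90^11.
= 0.282430 + 0.376573 = 0.6590.

P = 0.6590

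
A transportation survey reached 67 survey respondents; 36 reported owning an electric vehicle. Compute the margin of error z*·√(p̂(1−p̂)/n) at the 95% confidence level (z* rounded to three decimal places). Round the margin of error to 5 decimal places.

ME = 0.11939

With x = 36 successes in n = 67, p̂ = 0.53731.
SE = √(p̂(1−p̂)/n) = √(0.248608/67) = 0.060914.
z* = 1.960 at the 95% level.
Margin of error = z*·SE = 1.960 × 0.060914 = 0.11939.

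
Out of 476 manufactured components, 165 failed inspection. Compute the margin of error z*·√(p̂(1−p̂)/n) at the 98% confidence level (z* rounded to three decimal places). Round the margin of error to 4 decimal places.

The sample proportion is 165/476 = 0.34664.
SE = √(p̂(1−p̂)/n) = √(0.226480/476) = 0.021813.
The 98% critical value is z* = 2.326.
Margin of error = z*·SE = 2.326 × 0.021813 = 0.0507.

ME = 0.0507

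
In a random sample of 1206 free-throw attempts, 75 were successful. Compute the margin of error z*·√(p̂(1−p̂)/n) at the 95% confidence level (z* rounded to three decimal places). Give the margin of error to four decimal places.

With x = 75 successes in n = 1206, p̂ = 0.06219.
SE(p̂) = √(0.06219·0.93781/1206) = 0.006954.
For 95% confidence, z* = 1.960.
Margin of error = z*·SE = 1.960 × 0.006954 = 0.0136.

ME = 0.0136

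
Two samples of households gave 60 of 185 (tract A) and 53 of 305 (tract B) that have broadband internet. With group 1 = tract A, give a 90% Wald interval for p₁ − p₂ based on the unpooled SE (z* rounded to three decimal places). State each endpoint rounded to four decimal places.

(0.0836, 0.2175)

p̂₁ = 0.32432, p̂₂ = 0.17377, so the observed difference is 0.15055.
SE = √(0.001184530 + 0.000470735) = √0.001655265 = 0.040685.
z* = 1.645 at the 90% level. Margin of error = 0.06693.
Interval: 0.15055 ± 0.06693 → (0.0836, 0.2175).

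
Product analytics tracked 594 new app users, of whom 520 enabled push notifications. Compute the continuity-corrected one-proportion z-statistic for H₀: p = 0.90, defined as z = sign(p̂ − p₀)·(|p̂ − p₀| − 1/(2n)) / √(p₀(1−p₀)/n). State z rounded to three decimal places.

Sample proportion p̂ = 520/594 = 0.87542. p̂ − p₀ = -0.024579.
1/(2n) = 0.000842.
Corrected numerator: |-0.024579| − 0.000842 = 0.023737.
Null standard error: √(0.90·0.10/594) = √0.000151515 = 0.012309.
z = (−)0.023737/0.012309 = -1.928.

z = -1.928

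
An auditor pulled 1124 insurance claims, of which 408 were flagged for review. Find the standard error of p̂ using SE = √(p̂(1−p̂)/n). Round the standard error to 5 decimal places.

SE = 0.01434

p̂ = 408/1124 = 0.36299.
p̂(1−p̂) = 0.36299·0.63701 = 0.231228.
SE = √(0.231228/1124) = √0.000205719 = 0.01434.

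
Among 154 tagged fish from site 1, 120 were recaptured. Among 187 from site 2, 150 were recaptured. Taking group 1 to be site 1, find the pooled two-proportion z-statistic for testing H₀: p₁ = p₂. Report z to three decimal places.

z = -0.519

p̂₁ = 120/154 = 0.77922, p̂₂ = 150/187 = 0.80214.
Pooled p̂ = (120+150)/(154+187) = 270/341 = 0.79179.
SE = √[p̂(1−p̂)(1/n₁+1/n₂)] = √[0.79179·0.20821·(1/154+1/187)] ≈ 0.044183.
z = (p̂₁ − p̂₂)/SE = (0.77922 − 0.80214)/0.044183 = -0.02292/0.044183 = -0.519.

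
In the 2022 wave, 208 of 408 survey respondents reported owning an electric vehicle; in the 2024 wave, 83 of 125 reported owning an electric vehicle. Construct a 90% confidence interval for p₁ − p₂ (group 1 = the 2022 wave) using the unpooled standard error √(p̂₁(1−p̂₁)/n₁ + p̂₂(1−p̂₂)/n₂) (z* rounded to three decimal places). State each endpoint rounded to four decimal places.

(-0.2347, -0.0737)

p̂₁ = 0.50980, p̂₂ = 0.66400, so the observed difference is -0.15420.
SE = √(0.000612510 + 0.001784832) = √0.002397342 = 0.048963.
For 90% confidence, z* = 1.645. Margin = 1.645·0.048963 = 0.08054.
So the interval runs from -0.2347 to -0.0737.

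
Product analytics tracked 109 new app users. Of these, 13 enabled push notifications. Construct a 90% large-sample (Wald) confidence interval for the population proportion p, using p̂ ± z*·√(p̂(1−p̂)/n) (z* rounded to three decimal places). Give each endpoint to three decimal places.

With x = 13 successes in n = 109, p̂ = 0.11927.
SE(p̂) = √(0.11927·0.88073/109) = 0.031043.
z* = 1.645 at the 90% level.
Margin of error: 1.645 × 0.031043 = 0.05107.
Interval: 0.11927 ± 0.05107 → (0.068, 0.170).

(0.068, 0.170)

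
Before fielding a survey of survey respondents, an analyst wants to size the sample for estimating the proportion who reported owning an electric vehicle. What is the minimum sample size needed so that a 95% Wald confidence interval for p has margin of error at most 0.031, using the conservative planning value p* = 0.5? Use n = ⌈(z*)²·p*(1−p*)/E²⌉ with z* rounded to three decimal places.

n = 1000

z* = 1.960 at the 95% level.
p*(1−p*) = 0.2500.
Required n before rounding: 3.841600 × 0.2500 / 0.031² = 999.376.
Rounding up, n = 1000.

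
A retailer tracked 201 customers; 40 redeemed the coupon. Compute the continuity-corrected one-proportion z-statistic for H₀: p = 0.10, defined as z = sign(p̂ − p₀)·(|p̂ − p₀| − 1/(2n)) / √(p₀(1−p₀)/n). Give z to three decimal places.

z = 4.561

With x = 40 successes in n = 201, p̂ = 0.19900. p̂ − p₀ = 0.099005.
Continuity correction 1/(2n) = 1/402 = 0.002488.
Corrected numerator: |0.099005| − 0.002488 = 0.096517.
SE₀ = √(0.10·0.90/201) = 0.021160.
z = (+)0.096517/0.021160 = 4.561.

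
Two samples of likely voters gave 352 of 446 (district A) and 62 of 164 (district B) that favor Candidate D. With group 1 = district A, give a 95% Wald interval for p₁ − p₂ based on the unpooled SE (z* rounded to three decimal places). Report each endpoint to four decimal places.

p̂₁ = 0.78924, p̂₂ = 0.37805, so the observed difference is 0.41119.
Unpooled SE = √(p̂₁(1−p̂₁)/n₁ + p̂₂(1−p̂₂)/n₂) = √(0.000372963 + 0.001433707) = 0.042505.
z* = 1.960 at the 95% level. Margin = 1.960·0.042505 = 0.08331.
So the interval runs from 0.3279 to 0.4945.

(0.3279, 0.4945)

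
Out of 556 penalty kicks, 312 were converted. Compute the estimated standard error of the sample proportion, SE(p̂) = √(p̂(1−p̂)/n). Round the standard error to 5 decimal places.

The sample proportion is 312/556 = 0.56115.
p̂(1−p̂) = 0.246261.
SE = √(0.246261/556) = 0.02105.

SE = 0.02105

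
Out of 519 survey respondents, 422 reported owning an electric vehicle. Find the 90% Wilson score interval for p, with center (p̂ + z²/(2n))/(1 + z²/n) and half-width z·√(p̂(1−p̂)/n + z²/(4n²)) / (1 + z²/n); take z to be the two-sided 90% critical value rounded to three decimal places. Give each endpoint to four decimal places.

(0.7834, 0.8396)

p̂ = 422/519 = 0.81310; z = 1.645, so z² = 2.706025.
Denominator 1 + z²/n = 1 + 2.706025/519 = 1.005214.
Adjusted center: (0.81310 + z²/(2n))/1.005214 = 0.81148.
Radicand: p̂(1−p̂)/n + z²/(4n²) = 0.000292807 + 0.000002512 = 0.000295319.
Half-width = 1.645·√0.000295319/1.005214 = 0.02812.
So the interval runs from 0.7834 to 0.8396.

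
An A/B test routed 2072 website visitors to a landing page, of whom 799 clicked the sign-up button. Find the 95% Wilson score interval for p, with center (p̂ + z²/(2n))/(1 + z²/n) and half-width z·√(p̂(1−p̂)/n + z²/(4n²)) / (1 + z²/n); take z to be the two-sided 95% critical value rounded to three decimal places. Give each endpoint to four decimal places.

(0.3649, 0.4068)

Here p̂ = 799/2072 = 0.38562 and z = 1.960 (z² = 3.841600).
Denominator 1 + z²/n = 1 + 3.841600/2072 = 1.001854.
Center = (0.38562 + 0.000927)/1.001854 = 0.38583.
Radicand: p̂(1−p̂)/n + z²/(4n²) = 0.000114342 + 0.000000224 = 0.000114566.
Half-width = 1.960·√0.000114566/1.001854 = 0.02094.
So the interval runs from 0.3649 to 0.4068.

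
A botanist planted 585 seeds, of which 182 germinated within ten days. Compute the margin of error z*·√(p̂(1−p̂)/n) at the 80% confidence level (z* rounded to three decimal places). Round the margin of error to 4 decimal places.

With x = 182 successes in n = 585, p̂ = 0.31111.
SE(p̂) = √(0.31111·0.68889/585) = 0.019141.
z* = 1.282 at the 80% level.
So ME = 0.0245.

ME = 0.0245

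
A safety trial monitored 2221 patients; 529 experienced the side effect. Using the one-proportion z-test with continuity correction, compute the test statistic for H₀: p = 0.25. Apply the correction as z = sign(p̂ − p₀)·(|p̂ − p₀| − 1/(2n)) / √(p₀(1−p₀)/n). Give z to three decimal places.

z = -1.262

p̂ = 529/2221 = 0.23818. p̂ − p₀ = -0.011819.
1/(2n) = 0.000225.
Corrected numerator: |-0.011819| − 0.000225 = 0.011594.
SE₀ = √(0.25·0.75/2221) = 0.009188.
z = (−)0.011594/0.009188 = -1.262.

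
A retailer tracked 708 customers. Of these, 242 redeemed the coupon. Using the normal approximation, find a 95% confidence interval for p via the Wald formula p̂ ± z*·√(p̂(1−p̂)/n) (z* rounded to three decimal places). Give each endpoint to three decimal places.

p̂ = 242/708 = 0.34181.
SE = √(p̂(1−p̂)/n) = √(0.224975/708) = 0.017826.
For 95% confidence, z* = 1.960.
Margin of error: 1.960 × 0.017826 = 0.03494.
So the interval runs from 0.307 to 0.377.

(0.307, 0.377)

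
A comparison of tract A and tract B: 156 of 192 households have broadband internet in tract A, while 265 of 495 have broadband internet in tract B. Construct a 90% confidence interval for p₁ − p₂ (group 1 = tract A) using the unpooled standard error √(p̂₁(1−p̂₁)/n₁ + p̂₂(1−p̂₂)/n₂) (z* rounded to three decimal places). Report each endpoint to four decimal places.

(0.2179, 0.3364)

p̂₁ = 156/192 = 0.81250, p̂₂ = 265/495 = 0.53535; p̂₁ − p̂₂ = 0.27715.
Unpooled SE = √(p̂₁(1−p̂₁)/n₁ + p̂₂(1−p̂₂)/n₂) = √(0.000793457 + 0.000502526) = 0.036000.
z* = 1.645 at the 90% level. Margin = 1.645·0.036000 = 0.05922.
CI: 0.27715 ± 0.05922 = (0.2179, 0.3364).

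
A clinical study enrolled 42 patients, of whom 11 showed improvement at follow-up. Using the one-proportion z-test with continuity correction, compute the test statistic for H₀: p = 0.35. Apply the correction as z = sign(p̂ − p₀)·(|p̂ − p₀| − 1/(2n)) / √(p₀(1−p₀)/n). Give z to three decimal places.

Sample proportion p̂ = 11/42 = 0.26190. p̂ − p₀ = -0.088095.
Continuity correction 1/(2n) = 1/84 = 0.011905.
Corrected numerator: |-0.088095| − 0.011905 = 0.076190.
Null standard error: √(0.35·0.65/42) = √0.005416667 = 0.073598.
z = −0.076190/0.073598 = -1.035.

z = -1.035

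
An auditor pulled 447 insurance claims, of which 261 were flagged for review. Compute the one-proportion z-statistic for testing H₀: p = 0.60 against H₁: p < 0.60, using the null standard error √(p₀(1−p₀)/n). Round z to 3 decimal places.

Sample proportion p̂ = 261/447 = 0.58389.
SE₀ = √(0.60·0.40/447) = 0.023171.
z = (p̂ − p₀)/SE = (0.58389 − 0.60)/0.023171 = -0.695.

z = -0.695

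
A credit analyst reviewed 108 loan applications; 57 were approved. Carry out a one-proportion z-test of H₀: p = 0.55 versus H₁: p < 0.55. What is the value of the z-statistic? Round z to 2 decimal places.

p̂ = 57/108 = 0.52778.
Null standard error: √(0.55·0.45/108) = √0.002291667 = 0.047871.
Test statistic: z = -0.02222/0.047871 = -0.46.

z = -0.46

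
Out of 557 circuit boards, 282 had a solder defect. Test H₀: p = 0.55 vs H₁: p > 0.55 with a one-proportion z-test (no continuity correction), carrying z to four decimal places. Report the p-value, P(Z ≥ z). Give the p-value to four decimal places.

p-value = 0.9810

Sample proportion p̂ = 282/557 = 0.50628.
Null standard error: √(0.55·0.45/557) = √0.000444345 = 0.021079.
z = (p̂ − p₀)/SE = (282/557 − 0.55)/0.021079 ≈ -2.0739.
From the standard normal, P(Z ≥ z) = 0.9810.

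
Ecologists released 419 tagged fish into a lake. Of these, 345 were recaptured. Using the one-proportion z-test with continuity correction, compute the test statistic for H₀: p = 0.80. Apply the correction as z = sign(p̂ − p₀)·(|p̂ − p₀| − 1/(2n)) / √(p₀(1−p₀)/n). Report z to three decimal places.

Sample proportion p̂ = 345/419 = 0.82339. p̂ − p₀ = 0.023389.
1/(2n) = 0.001193.
Corrected numerator: |0.023389| − 0.001193 = 0.022196.
Under H₀, SE = √(p₀(1−p₀)/n) = √(0.80·0.20/419) = √0.000381862 = 0.019541.
z = +0.022196/0.019541 = 1.136.

z = 1.136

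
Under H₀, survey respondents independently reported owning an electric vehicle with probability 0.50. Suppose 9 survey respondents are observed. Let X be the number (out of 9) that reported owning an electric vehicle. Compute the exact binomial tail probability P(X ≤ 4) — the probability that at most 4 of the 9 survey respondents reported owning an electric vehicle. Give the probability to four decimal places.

X is binomial with n = 9 and p = 0.50.
P(X ≤ 4) = Σ_{j=0}^{4} C(9,j)·0.50^j·0.50^{9−j}.
= 0.001953 + 0.017578 + 0.070312 + 0.164062 + 0.246094 = 0.5000.

P = 0.5000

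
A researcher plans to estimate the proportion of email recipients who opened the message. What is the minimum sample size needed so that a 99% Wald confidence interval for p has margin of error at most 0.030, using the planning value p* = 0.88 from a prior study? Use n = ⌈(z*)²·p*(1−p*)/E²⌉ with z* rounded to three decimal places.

n = 779

For 99% confidence, z* = 2.576.
p*(1−p*) = 0.88·0.12 = 0.1056.
(z*)²·p*(1−p*)/E² = 6.635776·0.1056/0.000900 = 778.598.
⌈778.598⌉ = 779.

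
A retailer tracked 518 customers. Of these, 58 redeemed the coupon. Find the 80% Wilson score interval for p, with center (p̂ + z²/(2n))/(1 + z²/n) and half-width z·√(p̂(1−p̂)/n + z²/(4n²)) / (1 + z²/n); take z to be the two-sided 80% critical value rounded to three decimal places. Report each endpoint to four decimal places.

Here p̂ = 58/518 = 0.11197 and z = 1.282 (z² = 1.643524).
Denominator 1 + z²/n = 1 + 1.643524/518 = 1.003173.
Adjusted center: (0.11197 + z²/(2n))/1.003173 = 0.11320.
Radicand: p̂(1−p̂)/n + z²/(4n²) = 0.000191954 + 0.000001531 = 0.000193485.
Half-width = 1.282·√0.000193485/1.003173 = 0.01778.
So the interval runs from 0.0954 to 0.1310.

(0.0954, 0.1310)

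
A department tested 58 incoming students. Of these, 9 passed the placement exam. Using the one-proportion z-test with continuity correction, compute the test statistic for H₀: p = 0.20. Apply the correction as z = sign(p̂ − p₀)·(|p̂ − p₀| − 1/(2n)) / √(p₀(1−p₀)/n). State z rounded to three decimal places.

With x = 9 successes in n = 58, p̂ = 0.15517. p̂ − p₀ = -0.044828.
Continuity correction 1/(2n) = 1/116 = 0.008621.
Corrected numerator: |-0.044828| − 0.008621 = 0.036207.
Under H₀, SE = √(p₀(1−p₀)/n) = √(0.20·0.80/58) = √0.002758621 = 0.052523.
z = (−)0.036207/0.052523 = -0.689.

z = -0.689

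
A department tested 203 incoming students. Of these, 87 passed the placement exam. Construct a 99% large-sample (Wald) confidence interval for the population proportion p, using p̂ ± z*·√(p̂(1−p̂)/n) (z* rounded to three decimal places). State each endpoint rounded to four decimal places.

The sample proportion is 87/203 = 0.42857.
Standard error of p̂: √(0.244898/203) = √0.001206394 = 0.034733.
The 99% critical value is z* = 2.576.
Margin = 2.576·0.034733 = 0.08947.
CI: 0.42857 ± 0.08947 = (0.3391, 0.5180).

(0.3391, 0.5180)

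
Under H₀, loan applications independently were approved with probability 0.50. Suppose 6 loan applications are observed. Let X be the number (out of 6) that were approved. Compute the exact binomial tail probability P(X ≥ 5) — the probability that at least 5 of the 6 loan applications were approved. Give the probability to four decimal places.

X ~ Binomial(n=6, p=0.50).
P(X ≥ 5) = C(6,5)·0.50^5·0.50^1 + C(6,6)·0.50^6·0.50^0.
= 0.093750 + 0.015625 = 0.1094.

P = 0.1094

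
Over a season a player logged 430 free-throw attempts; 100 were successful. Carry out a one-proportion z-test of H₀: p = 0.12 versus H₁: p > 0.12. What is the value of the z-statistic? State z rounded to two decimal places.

z = 7.18

The sample proportion is 100/430 = 0.23256.
SE₀ = √(0.12·0.88/430) = 0.015671.
Test statistic: z = 0.11256/0.015671 = 7.18.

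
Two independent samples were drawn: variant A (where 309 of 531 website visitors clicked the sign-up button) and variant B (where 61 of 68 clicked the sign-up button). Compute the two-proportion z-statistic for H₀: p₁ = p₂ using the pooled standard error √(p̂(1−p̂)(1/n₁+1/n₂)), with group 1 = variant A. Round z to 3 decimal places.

z = -5.035

p̂₁ = 309/531 = 0.58192, p̂₂ = 61/68 = 0.89706.
Pooled p̂ = (309+61)/(531+68) = 370/599 = 0.61770.
Pooled SE = √[0.2361476·0.01658912] ≈ 0.062590.
z = -0.31514/0.062590 = -5.035.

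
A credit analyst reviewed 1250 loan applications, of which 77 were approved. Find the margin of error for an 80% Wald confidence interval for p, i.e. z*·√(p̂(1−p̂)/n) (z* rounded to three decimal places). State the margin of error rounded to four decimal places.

ME = 0.0087

With x = 77 successes in n = 1250, p̂ = 0.06160.
SE(p̂) = √(0.06160·0.93840/1250) = 0.006800.
z* = 1.282 at the 80% level.
ME = 1.282·0.006800 = 0.0087.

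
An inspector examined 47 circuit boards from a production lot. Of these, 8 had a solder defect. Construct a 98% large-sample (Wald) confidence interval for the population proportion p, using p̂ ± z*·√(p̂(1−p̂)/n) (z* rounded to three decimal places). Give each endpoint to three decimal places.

Sample proportion p̂ = 8/47 = 0.17021.
SE(p̂) = √(0.17021·0.82979/47) = 0.054819.
z* = 2.326 at the 98% level.
Margin = 2.326·0.054819 = 0.12751.
CI: 0.17021 ± 0.12751 = (0.043, 0.298).

(0.043, 0.298)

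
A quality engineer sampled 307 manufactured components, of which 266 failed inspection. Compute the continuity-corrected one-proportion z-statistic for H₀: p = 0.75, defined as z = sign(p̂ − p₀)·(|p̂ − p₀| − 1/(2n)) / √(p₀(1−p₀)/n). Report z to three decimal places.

With x = 266 successes in n = 307, p̂ = 0.86645. p̂ − p₀ = 0.116450.
1/(2n) = 0.001629.
Corrected numerator: |0.116450| − 0.001629 = 0.114821.
Under H₀, SE = √(p₀(1−p₀)/n) = √(0.75·0.25/307) = √0.000610749 = 0.024713.
z = (+)0.114821/0.024713 = 4.646.

z = 4.646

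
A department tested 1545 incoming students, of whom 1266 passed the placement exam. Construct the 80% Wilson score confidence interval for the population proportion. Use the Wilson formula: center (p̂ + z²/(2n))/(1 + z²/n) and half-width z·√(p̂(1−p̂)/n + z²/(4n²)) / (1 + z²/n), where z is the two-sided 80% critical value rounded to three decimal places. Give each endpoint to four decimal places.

(0.8065, 0.8316)

Here p̂ = 1266/1545 = 0.81942 and z = 1.282 (z² = 1.643524).
Denominator 1 + z²/n = 1 + 1.643524/1545 = 1.001064.
Adjusted center: (0.81942 + z²/(2n))/1.001064 = 0.81908.
Radicand: p̂(1−p̂)/n + z²/(4n²) = 0.000095775 + 0.000000172 = 0.000095947.
Half-width = 1.282·√0.000095947/1.001064 = 0.01254.
So the interval runs from 0.8065 to 0.8316.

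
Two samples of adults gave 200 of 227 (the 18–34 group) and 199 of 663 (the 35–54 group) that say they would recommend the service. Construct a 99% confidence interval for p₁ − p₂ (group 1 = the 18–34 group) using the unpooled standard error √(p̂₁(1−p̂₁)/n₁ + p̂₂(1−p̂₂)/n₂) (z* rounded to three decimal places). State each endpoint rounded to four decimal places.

(0.5090, 0.6528)

p̂₁ = 200/227 = 0.88106, p̂₂ = 199/663 = 0.30015; p̂₁ − p̂₂ = 0.58091.
SE = √(0.000461654 + 0.000316833) = √0.000778487 = 0.027901.
The 99% critical value is z* = 2.576. Margin = 2.576·0.027901 = 0.07187.
Interval: 0.58091 ± 0.07187 → (0.5090, 0.6528).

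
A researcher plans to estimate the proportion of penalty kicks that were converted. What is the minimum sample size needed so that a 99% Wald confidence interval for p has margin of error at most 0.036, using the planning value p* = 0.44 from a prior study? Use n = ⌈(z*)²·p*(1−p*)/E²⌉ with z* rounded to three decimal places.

For 99% confidence, z* = 2.576.
p*(1−p*) = 0.2464.
(z*)²·p*(1−p*)/E² = 6.635776·0.2464/0.001296 = 1261.617.
Rounding up, n = 1262.

n = 1262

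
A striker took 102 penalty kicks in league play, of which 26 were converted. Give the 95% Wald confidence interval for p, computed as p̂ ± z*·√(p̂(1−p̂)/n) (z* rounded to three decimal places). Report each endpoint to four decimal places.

The sample proportion is 26/102 = 0.25490.
SE = √(p̂(1−p̂)/n) = √(0.189927/102) = 0.043151.
For 95% confidence, z* = 1.960.
Margin of error: 1.960 × 0.043151 = 0.08458.
Interval: 0.25490 ± 0.08458 → (0.1703, 0.3395).

(0.1703, 0.3395)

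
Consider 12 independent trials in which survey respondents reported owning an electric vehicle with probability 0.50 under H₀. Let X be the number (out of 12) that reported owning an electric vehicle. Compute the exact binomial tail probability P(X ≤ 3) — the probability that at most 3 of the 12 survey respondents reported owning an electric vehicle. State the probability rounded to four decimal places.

P = 0.0730

X ~ Binomial(n=12, p=0.50).
P(X ≤ 3) = C(12,0)·0.50^0·0.50^12 + C(12,1)·0.50^1·0.50^11 + C(12,2)·0.50^2·0.50^10 + C(12,3)·0.50^3·0.50^9.
= 0.000244 + 0.002930 + 0.016113 + 0.053711 = 0.0730.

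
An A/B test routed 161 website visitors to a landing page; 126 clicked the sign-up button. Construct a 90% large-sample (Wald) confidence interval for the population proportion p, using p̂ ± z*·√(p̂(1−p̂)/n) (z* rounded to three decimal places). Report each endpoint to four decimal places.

(0.7291, 0.8361)

Sample proportion p̂ = 126/161 = 0.78261.
SE(p̂) = √(0.78261·0.21739/161) = 0.032507.
The 90% critical value is z* = 1.645.
Margin of error: 1.645 × 0.032507 = 0.05347.
So the interval runs from 0.7291 to 0.8361.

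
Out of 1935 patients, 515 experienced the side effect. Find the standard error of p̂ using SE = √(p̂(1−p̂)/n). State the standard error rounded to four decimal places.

SE = 0.0100

Sample proportion p̂ = 515/1935 = 0.26615.
p̂(1−p̂) = 0.195314.
Dividing by n and taking the root: √0.000100937 = 0.0100.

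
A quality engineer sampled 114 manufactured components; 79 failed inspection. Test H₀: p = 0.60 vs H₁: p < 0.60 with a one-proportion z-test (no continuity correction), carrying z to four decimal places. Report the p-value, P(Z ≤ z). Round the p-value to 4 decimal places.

The sample proportion is 79/114 = 0.69298.
Null standard error: √(0.60·0.40/114) = √0.002105263 = 0.045883.
Test statistic (full precision, shown to 4 dp): z = (79/114 − 0.60)/SE₀ ≈ 2.0265.
p-value = P(Z ≤ z) with z = 2.0265 → 0.9786.

p-value = 0.9786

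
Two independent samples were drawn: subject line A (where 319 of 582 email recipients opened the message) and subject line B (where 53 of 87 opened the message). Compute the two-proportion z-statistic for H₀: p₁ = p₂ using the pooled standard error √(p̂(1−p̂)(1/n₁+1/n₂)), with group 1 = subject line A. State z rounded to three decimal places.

p̂₁ = 319/582 = 0.54811, p̂₂ = 53/87 = 0.60920.
Pooled p̂ = (319+53)/(582+87) = 372/669 = 0.55605.
Pooled SE = √[0.2468580·0.01321247] ≈ 0.057110.
z = -0.06109/0.057110 = -1.070.

z = -1.070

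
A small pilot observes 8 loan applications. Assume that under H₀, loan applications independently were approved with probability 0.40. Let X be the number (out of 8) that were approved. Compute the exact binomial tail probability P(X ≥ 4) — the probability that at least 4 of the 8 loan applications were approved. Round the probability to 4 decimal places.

P = 0.4059

X is binomial with n = 8 and p = 0.40.
P(X ≥ 4) = Σ_{j=4}^{8} C(8,j)·0.40^j·0.60^{8−j}.
= 0.232243 + 0.123863 + 0.041288 + 0.007864 + 0.000655 = 0.4059.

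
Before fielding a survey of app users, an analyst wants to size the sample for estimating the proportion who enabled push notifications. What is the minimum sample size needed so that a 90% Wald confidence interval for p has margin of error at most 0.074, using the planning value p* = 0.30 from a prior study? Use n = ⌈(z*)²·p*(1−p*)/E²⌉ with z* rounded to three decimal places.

n = 104

For 90% confidence, z* = 1.645.
p*(1−p*) = 0.30·0.70 = 0.2100.
(z*)²·p*(1−p*)/E² = 2.706025·0.2100/0.005476 = 103.774.
Rounding up, n = 104.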